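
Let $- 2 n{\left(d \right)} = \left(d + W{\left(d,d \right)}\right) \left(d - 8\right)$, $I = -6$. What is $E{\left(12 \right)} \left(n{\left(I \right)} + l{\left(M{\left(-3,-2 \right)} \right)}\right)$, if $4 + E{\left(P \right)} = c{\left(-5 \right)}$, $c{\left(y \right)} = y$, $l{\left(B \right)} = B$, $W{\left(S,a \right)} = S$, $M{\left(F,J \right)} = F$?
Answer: $783$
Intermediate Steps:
$n{\left(d \right)} = - d \left(-8 + d\right)$ ($n{\left(d \right)} = - \frac{\left(d + d\right) \left(d - 8\right)}{2} = - \frac{2 d \left(-8 + d\right)}{2} = - d \left(-8 + d\right)$)
$E{\left(P \right)} = -9$ ($E{\left(P \right)} = -4 - 5 = -9$)
$E{\left(12 \right)} \left(n{\left(I \right)} + l{\left(M{\left(-3,-2 \right)} \right)}\right) = - 9 \left(- 6 \left(8 - -6\right) - 3\right) = - 9 \left(- 6 \left(8 + 6\right) - 3\right) = - 9 \left(\left(-6\right) 14 - 3\right) = - 9 \left(-84 - 3\right) = \left(-9\right) \left(-87\right) = 783$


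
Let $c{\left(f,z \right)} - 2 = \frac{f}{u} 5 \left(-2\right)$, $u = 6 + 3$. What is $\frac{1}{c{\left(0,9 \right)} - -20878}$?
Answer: $\frac{1}{20880} \approx 4.7893 \cdot 10^{-5}$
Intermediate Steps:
$u = 9$
$c{\left(f,z \right)} = 2 - \frac{10 f}{9}$ ($c{\left(f,z \right)} = 2 + \frac{f}{9} \cdot 5 \left(-2\right) = 2 + \frac{5 f}{9} \left(-2\right) = 2 - \frac{10 f}{9}$)
$\frac{1}{c{\left(0,9 \right)} - -20878} = \frac{1}{\left(2 - 0\right) - -20878} = \frac{1}{\left(2 + 0\right) + 20878} = \frac{1}{2 + 20878} = \frac{1}{20880}$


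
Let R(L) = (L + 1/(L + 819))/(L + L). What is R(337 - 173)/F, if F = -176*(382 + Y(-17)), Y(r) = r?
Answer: -161213/20712517760 ≈ -7.7834e-6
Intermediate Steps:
R(L) = (L + 1/(819 + L))/(2*L) (R(L) = (L + 1/(819 + L))/((2*L)) = (L + 1/(819 + L))*(1/(2*L)) = (L + 1/(819 + L))/(2*L))
F = -64240 (F = -176*(382 - 17) = -176*365 = -64240)
R(337 - 173)/F = ((1 + (337 - 173)**2 + 819*(337 - 173))/(2*(337 - 173)*(819 + (337 - 173))))/(-64240) = ((1/2)*(1 + 164**2 + 819*164)/(164*(819 + 164)))*(-1/64240) = ((1/2)*(1/164)*(1 + 26896 + 134316)/983)*(-1/64240) = ((1/2)*(1/164)*(1/983)*161213)*(-1/64240) = (161213/322424)*(-1/64240) = -161213/20712517760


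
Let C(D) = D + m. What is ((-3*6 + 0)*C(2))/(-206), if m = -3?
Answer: -9/103 ≈ -0.087379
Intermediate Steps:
C(D) = -3 + D (C(D) = D - 3 = -3 + D)
((-3*6 + 0)*C(2))/(-206) = ((-3*6 + 0)*(-3 + 2))/(-206) = ((-18 + 0)*(-1))*(-1/206) = -18*(-1)*(-1/206) = 18*(-1/206) = -9/103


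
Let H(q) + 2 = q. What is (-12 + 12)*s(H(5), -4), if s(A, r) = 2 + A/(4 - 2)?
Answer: 0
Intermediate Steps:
H(q) = -2 + q
s(A, r) = 2 + A/2
(-12 + 12)*s(H(5), -4) = (-12 + 12)*(2 + (-2 + 5)/2) = 0*(2 + (½)*3) = 0*(2 + 3/2) = 0*(7/2) = 0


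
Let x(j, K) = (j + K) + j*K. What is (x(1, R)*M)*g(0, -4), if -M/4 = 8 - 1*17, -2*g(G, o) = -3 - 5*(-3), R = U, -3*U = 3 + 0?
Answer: 216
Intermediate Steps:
U = -1 (U = -(3 + 0)/3 = -⅓*3 = -1)
R = -1
g(G, o) = -6 (g(G, o) = -(-3 - 5*(-3))/2 = -(-3 + 15)/2 = -½*12 = -6)
M = 36 (M = -4*(8 - 1*17) = -4*(8 - 17) = -4*(-9) = 36)
x(j, K) = K + j + K*j (x(j, K) = (K + j) + K*j = K + j + K*j)
(x(1, R)*M)*g(0, -4) = ((-1 + 1 - 1*1)*36)*(-6) = ((-1 + 1 - 1)*36)*(-6) = -1*36*(-6) = -36*(-6) = 216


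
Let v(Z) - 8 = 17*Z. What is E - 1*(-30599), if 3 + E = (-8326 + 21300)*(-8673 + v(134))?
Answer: -82834342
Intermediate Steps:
v(Z) = 8 + 17*Z
E = -82864941 (E = -3 + (-8326 + 21300)*(-8673 + (8 + 17*134)) = -3 + 12974*(-8673 + (8 + 2278)) = -3 + 12974*(-8673 + 2286) = -3 + 12974*(-6387) = -3 - 82864938 = -82864941)
E - 1*(-30599) = -82864941 - 1*(-30599) = -82864941 + 30599 = -82834342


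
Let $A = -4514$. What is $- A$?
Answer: $4514$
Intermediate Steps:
$- A = \left(-1\right) \left(-4514\right) = 4514$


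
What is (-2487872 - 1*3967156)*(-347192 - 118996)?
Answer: 3009256593264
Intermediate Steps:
(-2487872 - 1*3967156)*(-347192 - 118996) = (-2487872 - 3967156)*(-466188) = -6455028*(-466188) = 3009256593264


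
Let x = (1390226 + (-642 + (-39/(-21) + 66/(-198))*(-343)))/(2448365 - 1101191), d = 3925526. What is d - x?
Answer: 7932547761694/2020761 ≈ 3.9255e+6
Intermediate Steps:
x = 2083592/2020761 (x = (1390226 + (-642 + (-39*(-1/21) + 66*(-1/198))*(-343)))/1347174 = (1390226 + (-642 + (13/7 - ⅓)*(-343)))*(1/1347174) = (1390226 + (-642 + (32/21)*(-343)))*(1/1347174) = (1390226 + (-642 - 1568/3))*(1/1347174) = (1390226 - 3494/3)*(1/1347174) = (4167184/3)*(1/1347174) = 2083592/2020761 ≈ 1.0311)
d - x = 3925526 - 1*2083592/2020761 = 3925526 - 2083592/2020761 = 7932547761694/2020761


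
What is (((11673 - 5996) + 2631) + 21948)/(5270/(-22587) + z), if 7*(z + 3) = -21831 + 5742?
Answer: -1195936476/90978365 ≈ -13.145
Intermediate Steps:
z = -16110/7 (z = -3 + (-21831 + 5742)/7 = -3 + (⅐)*(-16089) = -3 - 16089/7 = -16110/7 ≈ -2301.4)
(((11673 - 5996) + 2631) + 21948)/(5270/(-22587) + z) = (((11673 - 5996) + 2631) + 21948)/(5270/(-22587) - 16110/7) = ((5677 + 2631) + 21948)/(5270*(-1/22587) - 16110/7) = (8308 + 21948)/(-5270/22587 - 16110/7) = 30256/(-363913460/158109) = 30256*(-158109/363913460) = -1195936476/90978365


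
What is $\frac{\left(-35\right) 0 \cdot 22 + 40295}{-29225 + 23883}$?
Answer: $- \frac{40295}{5342} \approx -7.5431$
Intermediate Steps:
$\frac{\left(-35\right) 0 \cdot 22 + 40295}{-29225 + 23883} = \frac{0 \cdot 22 + 40295}{-5342} = \left(0 + 40295\right) \left(- \frac{1}{5342}\right) = 40295 \left(- \frac{1}{5342}\right) = - \frac{40295}{5342}$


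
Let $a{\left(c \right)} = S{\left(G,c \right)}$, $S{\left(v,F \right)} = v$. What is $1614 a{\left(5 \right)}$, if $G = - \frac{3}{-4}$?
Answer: $\frac{2421}{2} \approx 1210.5$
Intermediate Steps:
$G = \frac{3}{4}$ ($G = \left(-3\right) \left(- \frac{1}{4}\right) = \frac{3}{4} \approx 0.75$)
$a{\left(c \right)} = \frac{3}{4}$
$1614 a{\left(5 \right)} = 1614 \cdot \frac{3}{4} = \frac{2421}{2}$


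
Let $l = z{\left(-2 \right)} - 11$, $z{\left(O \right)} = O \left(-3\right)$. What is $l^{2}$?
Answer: $25$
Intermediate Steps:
$z{\left(O \right)} = - 3 O$
$l = -5$ ($l = \left(-3\right) \left(-2\right) - 11 = 6 - 11 = -5$)
$l^{2} = \left(-5\right)^{2} = 25$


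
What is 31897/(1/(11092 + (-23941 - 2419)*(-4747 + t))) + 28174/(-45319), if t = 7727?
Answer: -113535191813812418/45319 ≈ -2.5052e+12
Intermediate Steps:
31897/(1/(11092 + (-23941 - 2419)*(-4747 + t))) + 28174/(-45319) = 31897/(1/(11092 + (-23941 - 2419)*(-4747 + 7727))) + 28174/(-45319) = 31897/(1/(11092 - 26360*2980)) + 28174*(-1/45319) = 31897/(1/(11092 - 78552800)) - 28174/45319 = 31897/(1/(-78541708)) - 28174/45319 = 31897/(-1/78541708) - 28174/45319 = 31897*(-78541708) - 28174/45319 = -2505244860076 - 28174/45319 = -113535191813812418/45319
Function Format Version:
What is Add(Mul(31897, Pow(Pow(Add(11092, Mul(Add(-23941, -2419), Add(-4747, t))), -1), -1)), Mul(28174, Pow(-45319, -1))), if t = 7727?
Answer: Rational(-113535191813812418, 45319) ≈ -2.5052e+12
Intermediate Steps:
Add(Mul(31897, Pow(Pow(Add(11092, Mul(Add(-23941, -2419), Add(-4747, t))), -1), -1)), Mul(28174, Pow(-45319, -1))) = Add(Mul(31897, Pow(Pow(Add(11092, Mul(Add(-23941, -2419), Add(-4747, 7727))), -1), -1)), Mul(28174, Pow(-45319, -1))) = Add(Mul(31897, Pow(Pow(Add(11092, Mul(-26360, 2980)), -1), -1)), Mul(28174, Rational(-1, 45319))) = Add(Mul(31897, Pow(Pow(Add(11092, -78552800), -1), -1)), Rational(-28174, 45319)) = Add(Mul(31897, Pow(Pow(-78541708, -1), -1)), Rational(-28174, 45319)) = Add(Mul(31897, Pow(Rational(-1, 78541708), -1)), Rational(-28174, 45319)) = Add(Mul(31897, -78541708), Rational(-28174, 45319)) = Add(-2505244860076, Rational(-28174, 45319)) = Rational(-113535191813812418, 45319)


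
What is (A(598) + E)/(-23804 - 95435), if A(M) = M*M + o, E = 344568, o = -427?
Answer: -701745/119239 ≈ -5.8852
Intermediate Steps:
A(M) = -427 + M**2 (A(M) = M*M - 427 = M**2 - 427 = -427 + M**2)
(A(598) + E)/(-23804 - 95435) = ((-427 + 598**2) + 344568)/(-23804 - 95435) = ((-427 + 357604) + 344568)/(-119239) = (357177 + 344568)*(-1/119239) = 701745*(-1/119239) = -701745/119239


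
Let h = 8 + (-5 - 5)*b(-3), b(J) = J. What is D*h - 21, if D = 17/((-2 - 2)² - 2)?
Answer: 176/7 ≈ 25.143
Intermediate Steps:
h = 38 (h = 8 + (-5 - 5)*(-3) = 8 - 10*(-3) = 8 + 30 = 38)
D = 17/14 (D = 17/((-4)² - 2) = 17/(16 - 2) = 17/14 ≈ 1.2143)
D*h - 21 = (17/14)*38 - 21 = 323/7 - 21 = 176/7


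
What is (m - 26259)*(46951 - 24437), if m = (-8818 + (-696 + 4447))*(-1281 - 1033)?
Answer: 263386310406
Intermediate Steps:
m = 11725038 (m = (-8818 + 3751)*(-2314) = -5067*(-2314) = 11725038)
(m - 26259)*(46951 - 24437) = (11725038 - 26259)*(46951 - 24437) = 11698779*22514 = 263386310406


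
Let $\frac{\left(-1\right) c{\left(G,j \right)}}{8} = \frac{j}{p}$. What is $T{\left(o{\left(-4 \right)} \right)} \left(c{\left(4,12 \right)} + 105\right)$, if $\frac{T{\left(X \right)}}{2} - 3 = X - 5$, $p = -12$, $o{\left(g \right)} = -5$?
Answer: $-1582$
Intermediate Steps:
$T{\left(X \right)} = -4 + 2 X$ ($T{\left(X \right)} = 6 + 2 \left(X - 5\right) = 6 + 2 \left(-5 + X\right) = 6 + \left(-10 + 2 X\right) = -4 + 2 X$)
$c{\left(G,j \right)} = \frac{2 j}{3}$ ($c{\left(G,j \right)} = - 8 \frac{j}{-12} = - 8 j \left(- \frac{1}{12}\right) = - 8 \left(- \frac{j}{12}\right) = \frac{2 j}{3}$)
$T{\left(o{\left(-4 \right)} \right)} \left(c{\left(4,12 \right)} + 105\right) = \left(-4 + 2 \left(-5\right)\right) \left(\frac{2}{3} \cdot 12 + 105\right) = \left(-4 - 10\right) \left(8 + 105\right) = \left(-14\right) 113 = -1582$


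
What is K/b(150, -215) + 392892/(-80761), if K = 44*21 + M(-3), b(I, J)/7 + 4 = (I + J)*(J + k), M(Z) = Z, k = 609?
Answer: -23506376899/4826761926 ≈ -4.8700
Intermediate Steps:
b(I, J) = -28 + 7*(609 + J)*(I + J) (b(I, J) = -28 + 7*((I + J)*(J + 609)) = -28 + 7*((I + J)*(609 + J)) = -28 + 7*((609 + J)*(I + J)) = -28 + 7*(609 + J)*(I + J))
K = 921 (K = 44*21 - 3 = 924 - 3 = 921)
K/b(150, -215) + 392892/(-80761) = 921/(-28 + 7*(-215)² + 4263*150 + 4263*(-215) + 7*150*(-215)) + 392892/(-80761) = 921/(-28 + 7*46225 + 639450 - 916545 - 225750) + 392892*(-1/80761) = 921/(-28 + 323575 + 639450 - 916545 - 225750) - 392892/80761 = 921/(-179298) - 392892/80761 = 921*(-1/179298) - 392892/80761 = -307/59766 - 392892/80761 = -23506376899/4826761926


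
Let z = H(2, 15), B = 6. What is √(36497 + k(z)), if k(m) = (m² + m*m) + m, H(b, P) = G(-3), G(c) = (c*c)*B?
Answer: √42383 ≈ 205.87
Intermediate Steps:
G(c) = 6*c² (G(c) = (c*c)*6 = c²*6 = 6*c²)
H(b, P) = 54 (H(b, P) = 6*(-3)² = 6*9 = 54)
z = 54
k(m) = m + 2*m² (k(m) = (m² + m²) + m = 2*m² + m = m + 2*m²)
√(36497 + k(z)) = √(36497 + 54*(1 + 2*54)) = √(36497 + 54*(1 + 108)) = √(36497 + 54*109) = √(36497 + 5886) = √42383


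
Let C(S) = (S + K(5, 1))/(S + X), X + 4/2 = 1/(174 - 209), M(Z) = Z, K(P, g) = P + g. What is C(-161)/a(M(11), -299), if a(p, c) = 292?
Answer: 5425/1666152 ≈ 0.0032560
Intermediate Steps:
X = -71/35 (X = -2 + 1/(174 - 209) = -2 + 1/(-35) = -2 - 1/35 = -71/35 ≈ -2.0286)
C(S) = (6 + S)/(-71/35 + S) (C(S) = (S + (5 + 1))/(S - 71/35) = (S + 6)/(-71/35 + S) = (6 + S)/(-71/35 + S))
C(-161)/a(M(11), -299) = (35*(6 - 161)/(-71 + 35*(-161)))/292 = (35*(-155)/(-71 - 5635))*(1/292) = (35*(-155)/(-5706))*(1/292) = (35*(-1/5706)*(-155))*(1/292) = (5425/5706)*(1/292) = 5425/1666152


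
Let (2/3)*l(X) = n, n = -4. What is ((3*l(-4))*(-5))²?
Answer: 8100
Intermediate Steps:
l(X) = -6 (l(X) = (3/2)*(-4) = -6)
((3*l(-4))*(-5))² = ((3*(-6))*(-5))² = (-18*(-5))² = 90² = 8100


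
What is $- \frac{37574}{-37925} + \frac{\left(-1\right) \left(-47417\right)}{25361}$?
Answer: $\frac{2751203939}{961815925} \approx 2.8604$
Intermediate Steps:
$- \frac{37574}{-37925} + \frac{\left(-1\right) \left(-47417\right)}{25361} = \left(-37574\right) \left(- \frac{1}{37925}\right) + 47417 \cdot \frac{1}{25361} = \frac{37574}{37925} + \frac{47417}{25361} = \frac{2751203939}{961815925}$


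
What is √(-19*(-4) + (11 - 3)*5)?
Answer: 2*√29 ≈ 10.770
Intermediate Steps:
√(-19*(-4) + (11 - 3)*5) = √(76 + 8*5) = √(76 + 40) = √116 = 2*√29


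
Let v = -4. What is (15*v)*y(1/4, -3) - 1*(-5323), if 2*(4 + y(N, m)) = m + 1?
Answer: 5623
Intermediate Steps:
y(N, m) = -7/2 + m/2 (y(N, m) = -4 + (m + 1)/2 = -4 + (1 + m)/2 = -4 + (1/2 + m/2) = -7/2 + m/2)
(15*v)*y(1/4, -3) - 1*(-5323) = (15*(-4))*(-7/2 + (1/2)*(-3)) - 1*(-5323) = -60*(-7/2 - 3/2) + 5323 = -60*(-5) + 5323 = 300 + 5323 = 5623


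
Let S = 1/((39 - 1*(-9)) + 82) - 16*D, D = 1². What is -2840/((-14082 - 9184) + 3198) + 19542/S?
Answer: -4248003910/3476781 ≈ -1221.8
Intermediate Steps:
D = 1
S = -2079/130 (S = 1/((39 - 1*(-9)) + 82) - 16*1 = 1/((39 + 9) + 82) - 16 = 1/(48 + 82) - 16 = 1/130 - 16 = -2079/130 ≈ -15.992)
-2840/((-14082 - 9184) + 3198) + 19542/S = -2840/((-14082 - 9184) + 3198) + 19542/(-2079/130) = -2840/(-23266 + 3198) + 19542*(-130/2079) = -2840/(-20068) - 846820/693 = -2840*(-1/20068) - 846820/693 = 710/5017 - 846820/693 = -4248003910/3476781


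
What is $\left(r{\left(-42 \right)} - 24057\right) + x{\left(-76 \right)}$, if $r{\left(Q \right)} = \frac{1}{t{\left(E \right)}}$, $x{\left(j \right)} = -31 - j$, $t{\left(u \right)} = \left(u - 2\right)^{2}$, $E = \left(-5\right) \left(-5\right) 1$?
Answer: $- \frac{12702347}{529} \approx -24012.0$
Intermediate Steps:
$E = 25$ ($E = 25 \cdot 1 = 25$)
$t{\left(u \right)} = \left(-2 + u\right)^{2}$
$r{\left(Q \right)} = \frac{1}{529}$ ($r{\left(Q \right)} = \frac{1}{\left(-2 + 25\right)^{2}} = \frac{1}{23^{2}} = \frac{1}{529}$)
$\left(r{\left(-42 \right)} - 24057\right) + x{\left(-76 \right)} = \left(\frac{1}{529} - 24057\right) - -45 = - \frac{12726152}{529} + \left(-31 + 76\right) = - \frac{12726152}{529} + 45 = - \frac{12702347}{529}$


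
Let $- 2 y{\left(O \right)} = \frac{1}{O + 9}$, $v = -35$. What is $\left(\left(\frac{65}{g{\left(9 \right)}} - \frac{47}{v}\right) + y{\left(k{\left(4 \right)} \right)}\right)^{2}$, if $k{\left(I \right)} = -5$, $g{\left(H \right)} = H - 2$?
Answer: $\frac{8649481}{78400} \approx 110.32$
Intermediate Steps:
$g{\left(H \right)} = -2 + H$ ($g{\left(H \right)} = H - 2 = -2 + H$)
$y{\left(O \right)} = - \frac{1}{2 \left(9 + O\right)}$ ($y{\left(O \right)} = - \frac{1}{2 \left(O + 9\right)} = - \frac{1}{2 \left(9 + O\right)}$)
$\left(\left(\frac{65}{g{\left(9 \right)}} - \frac{47}{v}\right) + y{\left(k{\left(4 \right)} \right)}\right)^{2} = \left(\left(\frac{65}{-2 + 9} - \frac{47}{-35}\right) - \frac{1}{18 + 2 \left(-5\right)}\right)^{2} = \left(\left(\frac{65}{7} - - \frac{47}{35}\right) - \frac{1}{18 - 10}\right)^{2} = \left(\left(65 \cdot \frac{1}{7} + \frac{47}{35}\right) - \frac{1}{8}\right)^{2} = \left(\left(\frac{65}{7} + \frac{47}{35}\right) - \frac{1}{8}\right)^{2} = \left(\frac{372}{35} - \frac{1}{8}\right)^{2} = \left(\frac{2941}{280}\right)^{2} = \frac{8649481}{78400}$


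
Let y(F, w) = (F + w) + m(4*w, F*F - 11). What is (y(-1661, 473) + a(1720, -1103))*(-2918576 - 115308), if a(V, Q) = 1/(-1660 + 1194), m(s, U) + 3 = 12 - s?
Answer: 2170875975954/233 ≈ 9.3171e+9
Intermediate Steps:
m(s, U) = 9 - s (m(s, U) = -3 + (12 - s) = 9 - s)
y(F, w) = 9 + F - 3*w (y(F, w) = (F + w) + (9 - 4*w) = 9 + F - 3*w)
a(V, Q) = -1/466 (a(V, Q) = 1/(-466) = -1/466)
(y(-1661, 473) + a(1720, -1103))*(-2918576 - 115308) = ((9 - 1661 - 3*473) - 1/466)*(-2918576 - 115308) = ((9 - 1661 - 1419) - 1/466)*(-3033884) = (-3071 - 1/466)*(-3033884) = -1431087/466*(-3033884) = 2170875975954/233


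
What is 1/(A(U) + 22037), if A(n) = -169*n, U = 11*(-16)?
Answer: 1/51781 ≈ 1.9312e-5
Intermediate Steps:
U = -176
1/(A(U) + 22037) = 1/(-169*(-176) + 22037) = 1/(29744 + 22037) = 1/51781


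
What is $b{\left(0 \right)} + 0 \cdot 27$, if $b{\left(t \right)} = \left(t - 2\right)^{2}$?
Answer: $4$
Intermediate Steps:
$b{\left(t \right)} = \left(-2 + t\right)^{2}$
$b{\left(0 \right)} + 0 \cdot 27 = \left(-2 + 0\right)^{2} + 0 \cdot 27 = \left(-2\right)^{2} + 0 = 4 + 0 = 4$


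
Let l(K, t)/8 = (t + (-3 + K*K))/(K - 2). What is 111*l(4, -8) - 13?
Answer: 2207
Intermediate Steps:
l(K, t) = 8*(-3 + t + K²)/(-2 + K) (l(K, t) = 8*((t + (-3 + K*K))/(K - 2)) = 8*((t + (-3 + K²))/(-2 + K)) = 8*((-3 + t + K²)/(-2 + K)) = 8*(-3 + t + K²)/(-2 + K))
111*l(4, -8) - 13 = 111*(8*(-3 - 8 + 4²)/(-2 + 4)) - 13 = 111*(8*(-3 - 8 + 16)/2) - 13 = 111*(8*(½)*5) - 13 = 111*20 - 13 = 2220 - 13 = 2207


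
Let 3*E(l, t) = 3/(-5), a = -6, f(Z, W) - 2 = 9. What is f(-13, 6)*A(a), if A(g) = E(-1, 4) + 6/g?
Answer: -66/5 ≈ -13.200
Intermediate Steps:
f(Z, W) = 11 (f(Z, W) = 2 + 9 = 11)
E(l, t) = -1/5 (E(l, t) = (3/(-5))/3 = (3*(-1/5))/3 = (1/3)*(-3/5) = -1/5)
A(g) = -1/5 + 6/g
f(-13, 6)*A(a) = 11*((1/5)*(30 - 1*(-6))/(-6)) = 11*((1/5)*(-1/6)*(30 + 6)) = 11*((1/5)*(-1/6)*36) = 11*(-6/5) = -66/5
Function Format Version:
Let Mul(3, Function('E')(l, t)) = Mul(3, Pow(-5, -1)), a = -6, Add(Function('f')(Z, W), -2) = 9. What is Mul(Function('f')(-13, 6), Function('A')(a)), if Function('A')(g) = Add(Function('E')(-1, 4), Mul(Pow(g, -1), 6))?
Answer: Rational(-66, 5) ≈ -13.200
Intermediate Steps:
Function('f')(Z, W) = 11 (Function('f')(Z, W) = Add(2, 9) = 11)
Function('E')(l, t) = Rational(-1, 5) (Function('E')(l, t) = Mul(Rational(1, 3), Mul(3, Pow(-5, -1))) = Mul(Rational(1, 3), Mul(3, Rational(-1, 5))) = Mul(Rational(1, 3), Rational(-3, 5)) = Rational(-1, 5))
Function('A')(g) = Add(Rational(-1, 5), Mul(6, Pow(g, -1))) (Function('A')(g) = Add(Rational(-1, 5), Mul(Pow(g, -1), 6)) = Add(Rational(-1, 5), Mul(6, Pow(g, -1))))
Mul(Function('f')(-13, 6), Function('A')(a)) = Mul(11, Mul(Rational(1, 5), Pow(-6, -1), Add(30, Mul(-1, -6)))) = Mul(11, Mul(Rational(1, 5), Rational(-1, 6), Add(30, 6))) = Mul(11, Mul(Rational(1, 5), Rational(-1, 6), 36)) = Mul(11, Rational(-6, 5)) = Rational(-66, 5)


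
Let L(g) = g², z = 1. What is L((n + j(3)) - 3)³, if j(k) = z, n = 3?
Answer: 1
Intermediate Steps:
j(k) = 1
L((n + j(3)) - 3)³ = (((3 + 1) - 3)²)³ = ((4 - 3)²)³ = (1²)³ = 1³ = 1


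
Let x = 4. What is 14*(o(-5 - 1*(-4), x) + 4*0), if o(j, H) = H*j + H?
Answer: 0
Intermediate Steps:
o(j, H) = H + H*j
14*(o(-5 - 1*(-4), x) + 4*0) = 14*(4*(1 + (-5 - 1*(-4))) + 4*0) = 14*(4*(1 + (-5 + 4)) + 0) = 14*(4*(1 - 1) + 0) = 14*(4*0 + 0) = 14*(0 + 0) = 14*0 = 0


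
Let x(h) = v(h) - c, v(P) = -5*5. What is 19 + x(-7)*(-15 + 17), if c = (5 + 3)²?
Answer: -159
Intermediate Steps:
c = 64 (c = 8² = 64)
v(P) = -25
x(h) = -89 (x(h) = -25 - 1*64 = -25 - 64 = -89)
19 + x(-7)*(-15 + 17) = 19 - 89*(-15 + 17) = 19 - 89*2 = 19 - 178 = -159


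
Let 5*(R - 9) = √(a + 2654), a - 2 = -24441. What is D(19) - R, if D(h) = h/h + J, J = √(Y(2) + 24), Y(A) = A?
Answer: -8 + √26 - I*√21785/5 ≈ -2.901 - 29.519*I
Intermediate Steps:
J = √26 (J = √(2 + 24) = √26 ≈ 5.0990)
a = -24439 (a = 2 - 24441 = -24439)
D(h) = 1 + √26 (D(h) = h/h + √26 = 1 + √26)
R = 9 + I*√21785/5 (R = 9 + √(-24439 + 2654)/5 = 9 + √(-21785)/5 = 9 + (I*√21785)/5 = 9 + I*√21785/5 ≈ 9.0 + 29.519*I)
D(19) - R = (1 + √26) - (9 + I*√21785/5) = (1 + √26) + (-9 - I*√21785/5) = -8 + √26 - I*√21785/5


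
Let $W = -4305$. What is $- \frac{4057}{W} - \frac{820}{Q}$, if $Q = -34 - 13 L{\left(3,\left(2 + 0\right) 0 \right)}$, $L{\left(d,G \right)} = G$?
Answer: $\frac{1834019}{73185} \approx 25.06$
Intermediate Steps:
$Q = -34$ ($Q = -34 - 13 \left(2 + 0\right) 0 = -34 - 13 \cdot 2 \cdot 0 = -34 - 0 = -34 + 0 = -34$)
$- \frac{4057}{W} - \frac{820}{Q} = - \frac{4057}{-4305} - \frac{820}{-34} = \left(-4057\right) \left(- \frac{1}{4305}\right) - - \frac{410}{17} = \frac{4057}{4305} + \frac{410}{17} = \frac{1834019}{73185}$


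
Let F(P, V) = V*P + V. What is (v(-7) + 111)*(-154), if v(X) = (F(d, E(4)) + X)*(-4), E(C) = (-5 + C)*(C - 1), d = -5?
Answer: -14014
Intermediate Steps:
E(C) = (-1 + C)*(-5 + C) (E(C) = (-5 + C)*(-1 + C) = (-1 + C)*(-5 + C))
F(P, V) = V + P*V (F(P, V) = P*V + V = V + P*V)
v(X) = -48 - 4*X (v(X) = ((5 + 4² - 6*4)*(1 - 5) + X)*(-4) = ((5 + 16 - 24)*(-4) + X)*(-4) = (-3*(-4) + X)*(-4) = (12 + X)*(-4) = -48 - 4*X)
(v(-7) + 111)*(-154) = ((-48 - 4*(-7)) + 111)*(-154) = ((-48 + 28) + 111)*(-154) = (-20 + 111)*(-154) = 91*(-154) = -14014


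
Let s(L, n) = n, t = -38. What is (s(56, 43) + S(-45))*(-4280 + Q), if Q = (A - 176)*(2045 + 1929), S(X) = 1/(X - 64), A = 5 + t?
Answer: -3912088356/109 ≈ -3.5891e+7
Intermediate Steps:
A = -33 (A = 5 - 38 = -33)
S(X) = 1/(-64 + X)
Q = -830566 (Q = (-33 - 176)*(2045 + 1929) = -209*3974 = -830566)
(s(56, 43) + S(-45))*(-4280 + Q) = (43 + 1/(-64 - 45))*(-4280 - 830566) = (43 + 1/(-109))*(-834846) = (43 - 1/109)*(-834846) = (4686/109)*(-834846) = -3912088356/109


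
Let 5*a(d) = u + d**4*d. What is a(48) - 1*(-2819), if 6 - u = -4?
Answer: 254818073/5 ≈ 5.0964e+7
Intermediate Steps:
u = 10 (u = 6 - 1*(-4) = 6 + 4 = 10)
a(d) = 2 + d**5/5 (a(d) = (10 + d**4*d)/5 = (10 + d**5)/5 = 2 + d**5/5)
a(48) - 1*(-2819) = (2 + (1/5)*48**5) - 1*(-2819) = (2 + (1/5)*254803968) + 2819 = (2 + 254803968/5) + 2819 = 254803978/5 + 2819 = 254818073/5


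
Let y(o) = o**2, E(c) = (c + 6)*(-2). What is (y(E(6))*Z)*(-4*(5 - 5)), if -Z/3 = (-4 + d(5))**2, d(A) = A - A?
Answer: 0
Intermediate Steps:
d(A) = 0
E(c) = -12 - 2*c (E(c) = (6 + c)*(-2) = -12 - 2*c)
Z = -48 (Z = -3*(-4 + 0)**2 = -3*(-4)**2 = -3*16 = -48)
(y(E(6))*Z)*(-4*(5 - 5)) = ((-12 - 2*6)**2*(-48))*(-4*(5 - 5)) = ((-12 - 12)**2*(-48))*(-4*0) = ((-24)**2*(-48))*0 = (576*(-48))*0 = -27648*0 = 0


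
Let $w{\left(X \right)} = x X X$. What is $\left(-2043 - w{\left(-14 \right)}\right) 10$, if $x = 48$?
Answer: $-114510$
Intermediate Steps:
$w{\left(X \right)} = 48 X^{2}$ ($w{\left(X \right)} = 48 X X = 48 X^{2}$)
$\left(-2043 - w{\left(-14 \right)}\right) 10 = \left(-2043 - 48 \left(-14\right)^{2}\right) 10 = \left(-2043 - 48 \cdot 196\right) 10 = \left(-2043 - 9408\right) 10 = \left(-11451\right) 10 = -114510$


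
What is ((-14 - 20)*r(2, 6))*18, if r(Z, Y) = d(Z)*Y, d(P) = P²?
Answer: -14688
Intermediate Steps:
r(Z, Y) = Y*Z² (r(Z, Y) = Z²*Y = Y*Z²)
((-14 - 20)*r(2, 6))*18 = ((-14 - 20)*(6*2²))*18 = -204*4*18 = -34*24*18 = -816*18 = -14688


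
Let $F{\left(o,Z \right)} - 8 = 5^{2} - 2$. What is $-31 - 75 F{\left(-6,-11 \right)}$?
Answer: $-2356$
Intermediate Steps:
$F{\left(o,Z \right)} = 31$ ($F{\left(o,Z \right)} = 8 - \left(2 - 5^{2}\right) = 8 + \left(25 - 2\right) = 8 + 23 = 31$)
$-31 - 75 F{\left(-6,-11 \right)} = -31 - 2325 = -2356$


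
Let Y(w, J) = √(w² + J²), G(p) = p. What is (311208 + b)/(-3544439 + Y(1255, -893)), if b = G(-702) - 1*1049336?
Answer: 2618737866370/12563045452247 + 738830*√2372474/12563045452247 ≈ 0.20854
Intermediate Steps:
Y(w, J) = √(J² + w²)
b = -1050038 (b = -702 - 1*1049336 = -702 - 1049336 = -1050038)
(311208 + b)/(-3544439 + Y(1255, -893)) = (311208 - 1050038)/(-3544439 + √((-893)² + 1255²)) = -738830/(-3544439 + √(797449 + 1575025)) = -738830/(-3544439 + √2372474)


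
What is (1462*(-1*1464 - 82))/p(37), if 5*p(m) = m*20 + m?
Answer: -11301260/777 ≈ -14545.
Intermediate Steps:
p(m) = 21*m/5 (p(m) = (m*20 + m)/5 = (20*m + m)/5 = (21*m)/5 = 21*m/5)
(1462*(-1*1464 - 82))/p(37) = (1462*(-1*1464 - 82))/(((21/5)*37)) = (1462*(-1464 - 82))/(777/5) = (1462*(-1546))*(5/777) = -2260252*5/777 = -11301260/777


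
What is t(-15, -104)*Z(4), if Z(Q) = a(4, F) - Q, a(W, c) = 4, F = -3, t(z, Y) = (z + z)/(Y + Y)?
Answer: 0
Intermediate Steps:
t(z, Y) = z/Y (t(z, Y) = (2*z)/((2*Y)) = (2*z)*(1/(2*Y)) = z/Y)
Z(Q) = 4 - Q
t(-15, -104)*Z(4) = (-15/(-104))*(4 - 1*4) = (-15*(-1/104))*(4 - 4) = (15/104)*0 = 0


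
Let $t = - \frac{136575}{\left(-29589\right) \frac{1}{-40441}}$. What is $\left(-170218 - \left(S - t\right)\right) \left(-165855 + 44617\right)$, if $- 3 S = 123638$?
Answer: $\frac{1132407582018154}{29589} \approx 3.8271 \cdot 10^{10}$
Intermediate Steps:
$S = - \frac{123638}{3}$ ($S = \left(- \frac{1}{3}\right) 123638 = - \frac{123638}{3} \approx -41213.0$)
$t = - \frac{1841076525}{9863}$ ($t = - \frac{136575}{\left(-29589\right) \left(- \frac{1}{40441}\right)} = - \frac{136575}{\frac{29589}{40441}} = \left(-136575\right) \frac{40441}{29589} = - \frac{1841076525}{9863} \approx -1.8667 \cdot 10^{5}$)
$\left(-170218 - \left(S - t\right)\right) \left(-165855 + 44617\right) = \left(-170218 - \frac{4303787981}{29589}\right) \left(-165855 + 44617\right) = \left(-170218 + \left(- \frac{1841076525}{9863} + \frac{123638}{3}\right)\right) \left(-121238\right) = \left(-170218 - \frac{4303787981}{29589}\right) \left(-121238\right) = \left(- \frac{9340368383}{29589}\right) \left(-121238\right) = \frac{1132407582018154}{29589}$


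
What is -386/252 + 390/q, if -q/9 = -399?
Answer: -3407/2394 ≈ -1.4231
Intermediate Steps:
q = 3591 (q = -9*(-399) = 3591)
-386/252 + 390/q = -386/252 + 390/3591 = -386*1/252 + 390*(1/3591) = -193/126 + 130/1197 = -3407/2394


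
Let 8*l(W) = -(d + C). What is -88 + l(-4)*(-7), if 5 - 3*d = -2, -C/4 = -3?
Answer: -1811/24 ≈ -75.458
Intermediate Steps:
C = 12 (C = -4*(-3) = 12)
d = 7/3 (d = 5/3 - 1/3*(-2) = 5/3 + 2/3 = 7/3 ≈ 2.3333)
l(W) = -43/24 (l(W) = (-(7/3 + 12))/8 = (-1*43/3)/8 = (1/8)*(-43/3) = -43/24)
-88 + l(-4)*(-7) = -88 - 43/24*(-7) = -88 + 301/24 = -1811/24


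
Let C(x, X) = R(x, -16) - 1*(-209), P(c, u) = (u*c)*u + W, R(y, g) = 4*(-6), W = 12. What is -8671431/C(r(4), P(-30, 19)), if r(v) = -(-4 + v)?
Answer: -234363/5 ≈ -46873.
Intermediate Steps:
r(v) = 4 - v
R(y, g) = -24
P(c, u) = 12 + c*u**2 (P(c, u) = (u*c)*u + 12 = (c*u)*u + 12 = c*u**2 + 12 = 12 + c*u**2)
C(x, X) = 185 (C(x, X) = -24 - 1*(-209) = -24 + 209 = 185)
-8671431/C(r(4), P(-30, 19)) = -8671431/185 = -8671431*1/185 = -234363/5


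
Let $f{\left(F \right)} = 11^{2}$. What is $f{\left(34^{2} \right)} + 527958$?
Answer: $528079$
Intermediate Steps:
$f{\left(F \right)} = 121$
$f{\left(34^{2} \right)} + 527958 = 121 + 527958 = 528079$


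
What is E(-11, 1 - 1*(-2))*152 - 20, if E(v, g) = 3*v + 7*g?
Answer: -1844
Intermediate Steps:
E(-11, 1 - 1*(-2))*152 - 20 = (3*(-11) + 7*(1 - 1*(-2)))*152 - 20 = (-33 + 7*(1 + 2))*152 - 20 = (-33 + 7*3)*152 - 20 = (-33 + 21)*152 - 20 = -12*152 - 20 = -1824 - 20 = -1844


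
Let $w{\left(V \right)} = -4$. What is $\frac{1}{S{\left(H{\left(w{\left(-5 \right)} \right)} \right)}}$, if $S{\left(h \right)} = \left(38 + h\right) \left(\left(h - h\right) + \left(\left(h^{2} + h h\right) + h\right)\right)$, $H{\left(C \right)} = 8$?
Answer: $\frac{1}{6256} \approx 0.00015985$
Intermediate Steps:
$S{\left(h \right)} = \left(38 + h\right) \left(h + 2 h^{2}\right)$ ($S{\left(h \right)} = \left(38 + h\right) \left(0 + \left(\left(h^{2} + h^{2}\right) + h\right)\right) = \left(38 + h\right) \left(0 + \left(2 h^{2} + h\right)\right) = \left(38 + h\right) \left(0 + \left(h + 2 h^{2}\right)\right) = \left(38 + h\right) \left(h + 2 h^{2}\right)$)
$\frac{1}{S{\left(H{\left(w{\left(-5 \right)} \right)} \right)}} = \frac{1}{8 \left(38 + 2 \cdot 8^{2} + 77 \cdot 8\right)} = \frac{1}{8 \left(38 + 2 \cdot 64 + 616\right)} = \frac{1}{8 \left(38 + 128 + 616\right)} = \frac{1}{8 \cdot 782} = \frac{1}{6256}$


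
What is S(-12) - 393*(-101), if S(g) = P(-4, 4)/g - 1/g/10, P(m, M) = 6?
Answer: 4763101/120 ≈ 39693.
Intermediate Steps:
S(g) = 59/(10*g) (S(g) = 6/g - 1/g/10 = 6/g - 1/g*(⅒) = 6/g - 1/(10*g) = 59/(10*g))
S(-12) - 393*(-101) = (59/10)/(-12) - 393*(-101) = (59/10)*(-1/12) + 39693 = -59/120 + 39693 = 4763101/120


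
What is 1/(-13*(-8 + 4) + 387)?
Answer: 1/439 ≈ 0.0022779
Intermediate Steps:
1/(-13*(-8 + 4) + 387) = 1/(-13*(-4) + 387) = 1/(52 + 387) = 1/439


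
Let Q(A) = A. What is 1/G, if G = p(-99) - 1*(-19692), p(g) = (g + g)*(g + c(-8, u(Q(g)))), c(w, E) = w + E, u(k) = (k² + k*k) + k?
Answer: -1/3820716 ≈ -2.6173e-7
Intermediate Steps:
u(k) = k + 2*k² (u(k) = (k² + k²) + k = 2*k² + k = k + 2*k²)
c(w, E) = E + w
p(g) = 2*g*(-8 + g + g*(1 + 2*g)) (p(g) = (g + g)*(g + (g*(1 + 2*g) - 8)) = (2*g)*(g + (-8 + g*(1 + 2*g))) = (2*g)*(-8 + g + g*(1 + 2*g)) = 2*g*(-8 + g + g*(1 + 2*g)))
G = -3820716 (G = 4*(-99)*(-4 - 99 + (-99)²) - 1*(-19692) = 4*(-99)*(-4 - 99 + 9801) + 19692 = 4*(-99)*9698 + 19692 = -3840408 + 19692 = -3820716)
1/G = 1/(-3820716) = -1/3820716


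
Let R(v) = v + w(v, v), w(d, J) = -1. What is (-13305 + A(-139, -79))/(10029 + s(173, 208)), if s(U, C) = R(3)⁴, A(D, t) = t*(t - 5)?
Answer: -6669/10045 ≈ -0.66391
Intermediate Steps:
R(v) = -1 + v (R(v) = v - 1 = -1 + v)
A(D, t) = t*(-5 + t)
s(U, C) = 16 (s(U, C) = (-1 + 3)⁴ = 2⁴ = 16)
(-13305 + A(-139, -79))/(10029 + s(173, 208)) = (-13305 - 79*(-5 - 79))/(10029 + 16) = (-13305 - 79*(-84))/10045 = (-13305 + 6636)*(1/10045) = -6669*1/10045 = -6669/10045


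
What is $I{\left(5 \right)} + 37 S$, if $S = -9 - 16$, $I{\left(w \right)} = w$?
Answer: $-920$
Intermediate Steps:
$S = -25$ ($S = -9 - 16 = -25$)
$I{\left(5 \right)} + 37 S = 5 + 37 \left(-25\right) = 5 - 925 = -920$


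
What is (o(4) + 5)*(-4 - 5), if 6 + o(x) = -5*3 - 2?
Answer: 162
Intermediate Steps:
o(x) = -23 (o(x) = -6 + (-5*3 - 2) = -6 + (-15 - 2) = -6 - 17 = -23)
(o(4) + 5)*(-4 - 5) = (-23 + 5)*(-4 - 5) = -18*(-9) = 162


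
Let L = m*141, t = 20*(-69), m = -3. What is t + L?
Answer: -1803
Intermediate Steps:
t = -1380
L = -423 (L = -3*141 = -423)
t + L = -1380 - 423 = -1803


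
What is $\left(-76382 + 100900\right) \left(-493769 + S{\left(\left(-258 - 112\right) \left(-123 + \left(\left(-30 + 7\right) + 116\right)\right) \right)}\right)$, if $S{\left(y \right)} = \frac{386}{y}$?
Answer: $- \frac{33594781283063}{2775} \approx -1.2106 \cdot 10^{10}$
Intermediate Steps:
$\left(-76382 + 100900\right) \left(-493769 + S{\left(\left(-258 - 112\right) \left(-123 + \left(\left(-30 + 7\right) + 116\right)\right) \right)}\right) = \left(-76382 + 100900\right) \left(-493769 + \frac{386}{\left(-258 - 112\right) \left(-123 + \left(\left(-30 + 7\right) + 116\right)\right)}\right) = 24518 \left(-493769 + \frac{386}{\left(-370\right) \left(-123 + \left(-23 + 116\right)\right)}\right) = 24518 \left(-493769 + \frac{386}{\left(-370\right) \left(-123 + 93\right)}\right) = 24518 \left(-493769 + \frac{386}{\left(-370\right) \left(-30\right)}\right) = 24518 \left(-493769 + \frac{386}{11100}\right) = 24518 \left(-493769 + 386 \cdot \frac{1}{11100}\right) = 24518 \left(-493769 + \frac{193}{5550}\right) = 24518 \left(- \frac{2740417757}{5550}\right) = - \frac{33594781283063}{2775}$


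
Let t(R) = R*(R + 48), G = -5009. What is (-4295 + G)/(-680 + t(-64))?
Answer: -1163/43 ≈ -27.047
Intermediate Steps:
t(R) = R*(48 + R)
(-4295 + G)/(-680 + t(-64)) = (-4295 - 5009)/(-680 - 64*(48 - 64)) = -9304/(-680 - 64*(-16)) = -9304/(-680 + 1024) = -9304/344 = -9304*1/344 = -1163/43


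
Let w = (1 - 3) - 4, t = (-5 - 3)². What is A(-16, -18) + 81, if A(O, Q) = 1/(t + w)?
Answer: 4699/58 ≈ 81.017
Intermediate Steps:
t = 64 (t = (-8)² = 64)
w = -6 (w = -2 - 4 = -6)
A(O, Q) = 1/58 (A(O, Q) = 1/(64 - 6) = 1/58)
A(-16, -18) + 81 = 1/58 + 81 = 4699/58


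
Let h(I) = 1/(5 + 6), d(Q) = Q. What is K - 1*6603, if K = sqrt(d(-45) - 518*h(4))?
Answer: -6603 + I*sqrt(11143)/11 ≈ -6603.0 + 9.5964*I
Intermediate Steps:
h(I) = 1/11
K = I*sqrt(11143)/11 (K = sqrt(-45 - 518*1/11) = sqrt(-45 - 518/11) = sqrt(-1013/11) = I*sqrt(11143)/11 ≈ 9.5964*I)
K - 1*6603 = I*sqrt(11143)/11 - 1*6603 = I*sqrt(11143)/11 - 6603 = -6603 + I*sqrt(11143)/11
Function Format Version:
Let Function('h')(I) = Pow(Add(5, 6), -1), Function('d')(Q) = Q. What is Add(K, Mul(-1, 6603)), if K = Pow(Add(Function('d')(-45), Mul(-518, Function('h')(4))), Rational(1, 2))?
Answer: Add(-6603, Mul(Rational(1, 11), I, Pow(11143, Rational(1, 2)))) ≈ Add(-6603.0, Mul(9.5964, I))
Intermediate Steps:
Function('h')(I) = Rational(1, 11) (Function('h')(I) = Pow(11, -1) = Rational(1, 11))
K = Mul(Rational(1, 11), I, Pow(11143, Rational(1, 2))) (K = Pow(Add(-45, Mul(-518, Rational(1, 11))), Rational(1, 2)) = Pow(Add(-45, Rational(-518, 11)), Rational(1, 2)) = Pow(Rational(-1013, 11), Rational(1, 2)) = Mul(Rational(1, 11), I, Pow(11143, Rational(1, 2))) ≈ Mul(9.5964, I))
Add(K, Mul(-1, 6603)) = Add(Mul(Rational(1, 11), I, Pow(11143, Rational(1, 2))), Mul(-1, 6603)) = Add(Mul(Rational(1, 11), I, Pow(11143, Rational(1, 2))), -6603) = Add(-6603, Mul(Rational(1, 11), I, Pow(11143, Rational(1, 2))))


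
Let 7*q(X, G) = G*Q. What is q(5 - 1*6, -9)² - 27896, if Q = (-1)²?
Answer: -1366823/49 ≈ -27894.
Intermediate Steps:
Q = 1
q(X, G) = G/7 (q(X, G) = (G*1)/7 = G/7)
q(5 - 1*6, -9)² - 27896 = ((⅐)*(-9))² - 27896 = (-9/7)² - 27896 = 81/49 - 27896 = -1366823/49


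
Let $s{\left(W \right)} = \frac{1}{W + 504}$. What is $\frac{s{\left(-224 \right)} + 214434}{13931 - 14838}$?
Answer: $- \frac{60041521}{253960} \approx -236.42$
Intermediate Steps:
$s{\left(W \right)} = \frac{1}{504 + W}$
$\frac{s{\left(-224 \right)} + 214434}{13931 - 14838} = \frac{\frac{1}{504 - 224} + 214434}{13931 - 14838} = \frac{\frac{1}{280} + 214434}{-907} = \left(\frac{1}{280} + 214434\right) \left(- \frac{1}{907}\right) = \frac{60041521}{280} \left(- \frac{1}{907}\right) = - \frac{60041521}{253960}$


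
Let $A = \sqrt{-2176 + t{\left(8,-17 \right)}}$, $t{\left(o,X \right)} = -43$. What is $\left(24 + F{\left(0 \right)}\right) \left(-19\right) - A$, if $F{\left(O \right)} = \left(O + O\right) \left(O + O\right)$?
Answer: $-456 - i \sqrt{2219} \approx -456.0 - 47.106 i$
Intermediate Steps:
$F{\left(O \right)} = 4 O^{2}$ ($F{\left(O \right)} = 2 O 2 O = 4 O^{2}$)
$A = i \sqrt{2219}$ ($A = \sqrt{-2176 - 43} = \sqrt{-2219} = i \sqrt{2219} \approx 47.106 i$)
$\left(24 + F{\left(0 \right)}\right) \left(-19\right) - A = \left(24 + 4 \cdot 0^{2}\right) \left(-19\right) - i \sqrt{2219} = \left(24 + 4 \cdot 0\right) \left(-19\right) - i \sqrt{2219} = \left(24 + 0\right) \left(-19\right) - i \sqrt{2219} = 24 \left(-19\right) - i \sqrt{2219} = -456 - i \sqrt{2219}$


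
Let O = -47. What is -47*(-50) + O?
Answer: 2303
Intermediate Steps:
-47*(-50) + O = -47*(-50) - 47 = 2350 - 47 = 2303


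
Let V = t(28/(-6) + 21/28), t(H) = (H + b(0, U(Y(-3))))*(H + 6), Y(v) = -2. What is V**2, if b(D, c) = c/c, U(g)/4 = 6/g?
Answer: 765625/20736 ≈ 36.922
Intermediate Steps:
U(g) = 24/g (U(g) = 4*(6/g) = 24/g)
b(D, c) = 1
t(H) = (1 + H)*(6 + H) (t(H) = (H + 1)*(H + 6) = (1 + H)*(6 + H))
V = -875/144 (V = 6 + (28/(-6) + 21/28)**2 + 7*(28/(-6) + 21/28) = 6 + (28*(-1/6) + 21*(1/28))**2 + 7*(28*(-1/6) + 21*(1/28)) = 6 + (-14/3 + 3/4)**2 + 7*(-14/3 + 3/4) = 6 + (-47/12)**2 + 7*(-47/12) = 6 + 2209/144 - 329/12 = -875/144 ≈ -6.0764)
V**2 = (-875/144)**2 = 765625/20736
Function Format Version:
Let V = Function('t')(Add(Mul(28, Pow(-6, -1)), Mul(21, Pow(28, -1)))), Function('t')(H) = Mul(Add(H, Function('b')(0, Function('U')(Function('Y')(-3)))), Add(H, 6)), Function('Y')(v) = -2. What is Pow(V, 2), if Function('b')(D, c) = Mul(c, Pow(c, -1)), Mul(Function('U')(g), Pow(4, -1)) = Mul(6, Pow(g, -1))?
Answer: Rational(765625, 20736) ≈ 36.922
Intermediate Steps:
Function('U')(g) = Mul(24, Pow(g, -1)) (Function('U')(g) = Mul(4, Mul(6, Pow(g, -1))) = Mul(24, Pow(g, -1)))
Function('b')(D, c) = 1
Function('t')(H) = Mul(Add(1, H), Add(6, H)) (Function('t')(H) = Mul(Add(H, 1), Add(H, 6)) = Mul(Add(1, H), Add(6, H)))
V = Rational(-875, 144) (V = Add(6, Pow(Add(Mul(28, Pow(-6, -1)), Mul(21, Pow(28, -1))), 2), Mul(7, Add(Mul(28, Pow(-6, -1)), Mul(21, Pow(28, -1))))) = Add(6, Pow(Add(Mul(28, Rational(-1, 6)), Mul(21, Rational(1, 28))), 2), Mul(7, Add(Mul(28, Rational(-1, 6)), Mul(21, Rational(1, 28))))) = Add(6, Pow(Add(Rational(-14, 3), Rational(3, 4)), 2), Mul(7, Add(Rational(-14, 3), Rational(3, 4)))) = Add(6, Pow(Rational(-47, 12), 2), Mul(7, Rational(-47, 12))) = Add(6, Rational(2209, 144), Rational(-329, 12)) = Rational(-875, 144) ≈ -6.0764)
Pow(V, 2) = Pow(Rational(-875, 144), 2) = Rational(765625, 20736)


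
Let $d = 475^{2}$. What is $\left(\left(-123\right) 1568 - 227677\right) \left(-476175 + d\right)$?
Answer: $105366547550$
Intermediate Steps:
$d = 225625$
$\left(\left(-123\right) 1568 - 227677\right) \left(-476175 + d\right) = \left(\left(-123\right) 1568 - 227677\right) \left(-476175 + 225625\right) = \left(-192864 - 227677\right) \left(-250550\right) = \left(-420541\right) \left(-250550\right) = 105366547550$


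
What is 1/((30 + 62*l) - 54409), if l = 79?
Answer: -1/49481 ≈ -2.0210e-5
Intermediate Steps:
1/((30 + 62*l) - 54409) = 1/((30 + 62*79) - 54409) = 1/((30 + 4898) - 54409) = 1/(4928 - 54409) = 1/(-49481) = -1/49481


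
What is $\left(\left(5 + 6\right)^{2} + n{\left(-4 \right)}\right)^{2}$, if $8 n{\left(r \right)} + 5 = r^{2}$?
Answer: $\frac{958441}{64} \approx 14976.0$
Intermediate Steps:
$n{\left(r \right)} = - \frac{5}{8} + \frac{r^{2}}{8}$
$\left(\left(5 + 6\right)^{2} + n{\left(-4 \right)}\right)^{2} = \left(\left(5 + 6\right)^{2} - \left(\frac{5}{8} - \frac{\left(-4\right)^{2}}{8}\right)\right)^{2} = \left(11^{2} + \left(- \frac{5}{8} + \frac{1}{8} \cdot 16\right)\right)^{2} = \left(121 + \left(- \frac{5}{8} + 2\right)\right)^{2} = \left(121 + \frac{11}{8}\right)^{2} = \left(\frac{979}{8}\right)^{2} = \frac{958441}{64}$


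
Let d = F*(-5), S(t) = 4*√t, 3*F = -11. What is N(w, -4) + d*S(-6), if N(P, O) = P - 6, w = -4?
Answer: -10 + 220*I*√6/3 ≈ -10.0 + 179.63*I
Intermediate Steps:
F = -11/3 (F = (⅓)*(-11) = -11/3 ≈ -3.6667)
N(P, O) = -6 + P
d = 55/3 (d = -11/3*(-5) = 55/3 ≈ 18.333)
N(w, -4) + d*S(-6) = (-6 - 4) + 55*(4*√(-6))/3 = -10 + 55*(4*(I*√6))/3 = -10 + 55*(4*I*√6)/3 = -10 + 220*I*√6/3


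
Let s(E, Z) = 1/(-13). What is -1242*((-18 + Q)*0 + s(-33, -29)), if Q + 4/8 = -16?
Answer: 1242/13 ≈ 95.538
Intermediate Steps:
s(E, Z) = -1/13
Q = -33/2 (Q = -½ - 16 = -33/2 ≈ -16.500)
-1242*((-18 + Q)*0 + s(-33, -29)) = -1242*((-18 - 33/2)*0 - 1/13) = -1242*(-69/2*0 - 1/13) = -1242*(0 - 1/13) = -1242*(-1/13) = 1242/13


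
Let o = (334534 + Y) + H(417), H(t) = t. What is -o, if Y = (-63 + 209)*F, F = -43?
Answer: -328673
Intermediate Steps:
Y = -6278 (Y = (-63 + 209)*(-43) = 146*(-43) = -6278)
o = 328673 (o = (334534 - 6278) + 417 = 328256 + 417 = 328673)
-o = -1*328673 = -328673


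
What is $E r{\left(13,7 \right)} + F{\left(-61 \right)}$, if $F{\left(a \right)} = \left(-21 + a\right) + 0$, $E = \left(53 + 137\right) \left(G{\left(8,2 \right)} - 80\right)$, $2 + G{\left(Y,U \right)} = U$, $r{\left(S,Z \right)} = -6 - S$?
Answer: $288718$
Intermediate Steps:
$G{\left(Y,U \right)} = -2 + U$
$E = -15200$ ($E = \left(53 + 137\right) \left(\left(-2 + 2\right) - 80\right) = 190 \left(0 - 80\right) = 190 \left(-80\right) = -15200$)
$F{\left(a \right)} = -21 + a$
$E r{\left(13,7 \right)} + F{\left(-61 \right)} = - 15200 \left(-6 - 13\right) - 82 = \left(-15200\right) \left(-19\right) - 82 = 288800 - 82 = 288718$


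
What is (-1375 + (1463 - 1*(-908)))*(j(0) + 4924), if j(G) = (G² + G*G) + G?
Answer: 4904304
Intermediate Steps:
j(G) = G + 2*G² (j(G) = (G² + G²) + G = 2*G² + G = G + 2*G²)
(-1375 + (1463 - 1*(-908)))*(j(0) + 4924) = (-1375 + (1463 - 1*(-908)))*(0*(1 + 2*0) + 4924) = (-1375 + (1463 + 908))*(0*(1 + 0) + 4924) = (-1375 + 2371)*(0*1 + 4924) = 996*(0 + 4924) = 996*4924 = 4904304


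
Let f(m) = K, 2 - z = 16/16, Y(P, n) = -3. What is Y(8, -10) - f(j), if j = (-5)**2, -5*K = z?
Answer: -14/5 ≈ -2.8000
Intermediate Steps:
z = 1 (z = 2 - 16/16 = 2 - 1*1 = 2 - 1 = 1)
K = -1/5 (K = -1/5*1 = -1/5 ≈ -0.20000)
j = 25
f(m) = -1/5
Y(8, -10) - f(j) = -3 - 1*(-1/5) = -3 + 1/5 = -14/5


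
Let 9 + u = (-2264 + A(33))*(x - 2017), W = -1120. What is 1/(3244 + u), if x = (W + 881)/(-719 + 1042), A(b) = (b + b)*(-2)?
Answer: 323/1562589985 ≈ 2.0671e-7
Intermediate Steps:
A(b) = -4*b (A(b) = (2*b)*(-2) = -4*b)
x = -239/323 (x = (-1120 + 881)/(-719 + 1042) = -239/323 ≈ -0.73994)
u = 1561542173/323 (u = -9 + (-2264 - 4*33)*(-239/323 - 2017) = -9 + (-2264 - 132)*(-651730/323) = -9 - 2396*(-651730/323) = -9 + 1561545080/323 = 1561542173/323 ≈ 4.8345e+6)
1/(3244 + u) = 1/(3244 + 1561542173/323) = 1/(1562589985/323) = 323/1562589985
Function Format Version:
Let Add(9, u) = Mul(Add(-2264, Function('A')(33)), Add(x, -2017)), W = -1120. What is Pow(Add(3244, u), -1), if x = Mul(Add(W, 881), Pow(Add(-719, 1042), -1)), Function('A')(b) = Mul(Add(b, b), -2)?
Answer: Rational(323, 1562589985) ≈ 2.0671e-7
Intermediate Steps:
Function('A')(b) = Mul(-4, b) (Function('A')(b) = Mul(Mul(2, b), -2) = Mul(-4, b))
x = Rational(-239, 323) (x = Mul(Add(-1120, 881), Pow(Add(-719, 1042), -1)) = Mul(-239, Pow(323, -1)) = Mul(-239, Rational(1, 323)) = Rational(-239, 323) ≈ -0.73994)
u = Rational(1561542173, 323) (u = Add(-9, Mul(Add(-2264, Mul(-4, 33)), Add(Rational(-239, 323), -2017))) = Add(-9, Mul(Add(-2264, -132), Rational(-651730, 323))) = Add(-9, Mul(-2396, Rational(-651730, 323))) = Add(-9, Rational(1561545080, 323)) = Rational(1561542173, 323) ≈ 4.8345e+6)
Pow(Add(3244, u), -1) = Pow(Add(3244, Rational(1561542173, 323)), -1) = Pow(Rational(1562589985, 323), -1) = Rational(323, 1562589985)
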